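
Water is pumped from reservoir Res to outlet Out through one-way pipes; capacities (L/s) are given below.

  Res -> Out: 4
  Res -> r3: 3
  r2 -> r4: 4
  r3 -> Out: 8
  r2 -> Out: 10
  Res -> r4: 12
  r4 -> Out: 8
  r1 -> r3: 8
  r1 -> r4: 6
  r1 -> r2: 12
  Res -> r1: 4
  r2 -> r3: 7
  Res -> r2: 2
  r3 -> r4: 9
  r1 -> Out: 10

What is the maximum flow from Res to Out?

Augment Res→Out: bottleneck 4, flow now 4.
Augment Res→r1→Out: bottleneck 4, flow now 8.
Augment Res→r2→Out: bottleneck 2, flow now 10.
Augment Res→r3→Out: bottleneck 3, flow now 13.
Augment Res→r4→Out: bottleneck 8, flow now 21.
No augmenting path remains; maximum flow = 21.
In the residual graph, reachable from Res: {Res, r4}.
Min-cut edges: Res→r1 (4), Res→r2 (2), Res→r3 (3), Res→Out (4), r4→Out (8); capacity 4 + 2 + 3 + 4 + 8 = 21.
This cut is saturated, so no flow can exceed 21.

21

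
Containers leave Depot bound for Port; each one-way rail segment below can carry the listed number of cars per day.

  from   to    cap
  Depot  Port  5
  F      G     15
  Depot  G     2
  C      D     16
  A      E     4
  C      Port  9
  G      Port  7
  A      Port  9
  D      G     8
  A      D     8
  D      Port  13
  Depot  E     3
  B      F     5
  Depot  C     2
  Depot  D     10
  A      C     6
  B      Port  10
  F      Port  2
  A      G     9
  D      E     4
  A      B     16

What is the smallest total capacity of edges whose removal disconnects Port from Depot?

19

Augment Depot→Port: bottleneck 5, flow now 5.
Augment Depot→C→Port: bottleneck 2, flow now 7.
Augment Depot→D→Port: bottleneck 10, flow now 17.
Augment Depot→G→Port: bottleneck 2, flow now 19.
No augmenting path remains; maximum flow = 19.
By max-flow min-cut, the minimum cut capacity equals the max flow.
In the residual graph, reachable from Depot: {Depot, E}.
Min-cut edges: Depot→C (2), Depot→D (10), Depot→G (2), Depot→Port (5); capacity 2 + 10 + 2 + 5 = 19.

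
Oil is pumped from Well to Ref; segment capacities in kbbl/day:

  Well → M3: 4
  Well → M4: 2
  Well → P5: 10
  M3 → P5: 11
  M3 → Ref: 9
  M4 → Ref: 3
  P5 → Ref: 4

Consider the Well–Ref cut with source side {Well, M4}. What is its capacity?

Edges leaving {Well, M4}: Well→M3 (4), Well→P5 (10), M4→Ref (3).
Cut capacity = 4 + 10 + 3 = 17.

17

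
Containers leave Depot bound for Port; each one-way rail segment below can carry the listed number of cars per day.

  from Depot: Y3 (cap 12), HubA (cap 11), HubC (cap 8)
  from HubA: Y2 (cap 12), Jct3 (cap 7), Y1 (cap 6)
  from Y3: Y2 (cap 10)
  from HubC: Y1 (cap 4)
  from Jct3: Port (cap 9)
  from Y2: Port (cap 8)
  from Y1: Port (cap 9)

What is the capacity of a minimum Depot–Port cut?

23

Augment Depot→HubA→Jct3→Port: bottleneck 7, flow now 7.
Augment Depot→HubA→Y2→Port: bottleneck 4, flow now 11.
Augment Depot→Y3→Y2→Port: bottleneck 4, flow now 15.
Augment Depot→HubC→Y1→Port: bottleneck 4, flow now 19.
Augment Depot→Y3→Y2→HubA→Y1→Port: bottleneck 4, flow now 23. (uses reverse residual edge)
No augmenting path remains; maximum flow = 23.
By max-flow min-cut, the minimum cut capacity equals the max flow.
In the residual graph, reachable from Depot: {Depot, Y3, HubC, Y2}.
Min-cut edges: Depot→HubA (11), HubC→Y1 (4), Y2→Port (8); capacity 11 + 4 + 8 = 23.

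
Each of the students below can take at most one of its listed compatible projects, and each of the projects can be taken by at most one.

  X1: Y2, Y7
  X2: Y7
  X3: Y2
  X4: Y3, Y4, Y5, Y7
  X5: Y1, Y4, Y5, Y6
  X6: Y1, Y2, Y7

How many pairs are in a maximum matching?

5

Unit-capacity flow: source→left, listed edges, right→sink; max matching = max flow.
Augmenting path X1→Y2 (+1); matched 1.
Augmenting path X2→Y7 (+1); matched 2.
Augmenting path X4→Y3 (+1); matched 3.
Augmenting path X5→Y1 (+1); matched 4.
Augmenting path X6→Y1→X5→Y4 (+1); matched 5.
No augmenting path remains; maximum matching = 5.
König certificate: {X4, X5, X6, Y2, Y7} is a vertex cover of size 5 (every listed pair touches it), so no matching can be larger.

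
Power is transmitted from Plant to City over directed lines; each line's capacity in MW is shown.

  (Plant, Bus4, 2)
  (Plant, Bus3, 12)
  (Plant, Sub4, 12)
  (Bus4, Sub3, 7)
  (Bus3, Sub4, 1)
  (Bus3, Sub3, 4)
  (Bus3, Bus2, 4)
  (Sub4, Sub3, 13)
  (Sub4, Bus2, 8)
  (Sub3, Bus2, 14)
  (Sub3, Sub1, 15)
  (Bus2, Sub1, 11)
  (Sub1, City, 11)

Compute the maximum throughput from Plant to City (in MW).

11

Augment Plant→Bus4→Sub3→Sub1→City: bottleneck 2, flow now 2.
Augment Plant→Bus3→Sub3→Sub1→City: bottleneck 4, flow now 6.
Augment Plant→Bus3→Bus2→Sub1→City: bottleneck 4, flow now 10.
Augment Plant→Sub4→Sub3→Sub1→City: bottleneck 1, flow now 11.
No augmenting path remains; maximum flow = 11.
In the residual graph, reachable from Plant: {Plant, Bus4, Bus3, Sub4, Sub3, Bus2, Sub1}.
Min-cut edges: Sub1→City (11); capacity 11 = 11.
This cut is saturated, so no flow can exceed 11.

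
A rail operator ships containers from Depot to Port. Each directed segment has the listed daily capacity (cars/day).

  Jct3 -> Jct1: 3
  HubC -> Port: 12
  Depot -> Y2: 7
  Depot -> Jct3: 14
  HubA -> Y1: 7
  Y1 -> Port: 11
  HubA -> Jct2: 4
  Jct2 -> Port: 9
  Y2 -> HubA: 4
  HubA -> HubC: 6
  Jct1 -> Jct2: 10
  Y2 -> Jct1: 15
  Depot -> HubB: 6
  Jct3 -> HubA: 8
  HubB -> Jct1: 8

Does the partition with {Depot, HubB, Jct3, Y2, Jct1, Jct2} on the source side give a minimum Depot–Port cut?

Yes — it is a minimum cut (capacity 21).

Given cut capacity: 8 + 4 + 9 = 21.
Augment Depot→HubB→Jct1→Jct2→Port: bottleneck 6, flow now 6.
Augment Depot→Jct3→HubA→HubC→Port: bottleneck 6, flow now 12.
Augment Depot→Jct3→HubA→Jct2→Port: bottleneck 2, flow now 14.
Augment Depot→Jct3→Jct1→Jct2→Port: bottleneck 1, flow now 15.
Augment Depot→Y2→HubA→Y1→Port: bottleneck 4, flow now 19.
Augment Depot→Jct3→Jct1→Jct2→HubA→Y1→Port: bottleneck 2, flow now 21. (uses reverse residual edge)
No augmenting path remains; maximum flow = 21.
Cut capacity 21 equals the max flow, so it is a minimum cut.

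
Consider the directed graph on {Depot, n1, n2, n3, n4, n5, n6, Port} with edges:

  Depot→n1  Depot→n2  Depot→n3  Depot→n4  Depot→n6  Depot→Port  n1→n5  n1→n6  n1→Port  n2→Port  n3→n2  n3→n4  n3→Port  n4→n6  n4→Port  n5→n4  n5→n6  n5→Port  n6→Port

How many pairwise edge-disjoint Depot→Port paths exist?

Assign every edge capacity 1; by Menger, the answer equals the max flow.
Path Depot→Port (+1); total 1.
Path Depot→n1→Port (+1); total 2.
Path Depot→n2→Port (+1); total 3.
Path Depot→n3→Port (+1); total 4.
Path Depot→n4→Port (+1); total 5.
Path Depot→n6→Port (+1); total 6.
No residual Depot→Port path; max flow = 6.
Certifying cut of size 6: {Depot→Port, Depot→n1, Depot→n2, Depot→n3, Depot→n4, Depot→n6}.

6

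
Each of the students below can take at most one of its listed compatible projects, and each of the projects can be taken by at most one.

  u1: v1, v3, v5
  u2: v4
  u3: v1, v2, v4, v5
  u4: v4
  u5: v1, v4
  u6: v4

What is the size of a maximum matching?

Unit-capacity flow: source→left, listed edges, right→sink; max matching = max flow.
Augmenting path u1→v1 (+1); matched 1.
Augmenting path u2→v4 (+1); matched 2.
Augmenting path u3→v2 (+1); matched 3.
Augmenting path u5→v1→u1→v3 (+1); matched 4.
No augmenting path remains; maximum matching = 4.
König certificate: {u1, u3, u5, v4} is a vertex cover of size 4 (every listed pair touches it), so no matching can be larger.

4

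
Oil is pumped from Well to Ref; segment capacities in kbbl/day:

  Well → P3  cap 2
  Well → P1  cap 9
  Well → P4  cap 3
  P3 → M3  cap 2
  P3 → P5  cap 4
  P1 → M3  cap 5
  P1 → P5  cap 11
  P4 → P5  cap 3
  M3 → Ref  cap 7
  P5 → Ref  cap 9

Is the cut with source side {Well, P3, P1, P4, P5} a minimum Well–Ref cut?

No — its capacity is 16, but the minimum cut has capacity 14.

Given cut capacity: 2 + 5 + 9 = 16.
Augment Well→P3→M3→Ref: bottleneck 2, flow now 2.
Augment Well→P1→M3→Ref: bottleneck 5, flow now 7.
Augment Well→P1→P5→Ref: bottleneck 4, flow now 11.
Augment Well→P4→P5→Ref: bottleneck 3, flow now 14.
No augmenting path remains; maximum flow = 14.
In the residual graph, reachable from Well: {Well}.
Min-cut edges: Well→P3 (2), Well→P1 (9), Well→P4 (3); capacity 2 + 9 + 3 = 14.
Cut capacity 16 exceeds the max flow 14, so it is not minimum.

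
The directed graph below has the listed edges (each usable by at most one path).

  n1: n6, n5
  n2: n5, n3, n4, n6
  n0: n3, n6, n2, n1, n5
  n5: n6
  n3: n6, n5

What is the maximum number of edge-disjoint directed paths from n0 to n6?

Assign every edge capacity 1; by Menger, the answer equals the max flow.
Path n0→n6 (+1); total 1.
Path n0→n1→n6 (+1); total 2.
Path n0→n2→n6 (+1); total 3.
Path n0→n3→n6 (+1); total 4.
Path n0→n5→n6 (+1); total 5.
No residual n0→n6 path; max flow = 5.
Certifying cut of size 5: {n0→n1, n0→n2, n0→n3, n0→n5, n0→n6}.

5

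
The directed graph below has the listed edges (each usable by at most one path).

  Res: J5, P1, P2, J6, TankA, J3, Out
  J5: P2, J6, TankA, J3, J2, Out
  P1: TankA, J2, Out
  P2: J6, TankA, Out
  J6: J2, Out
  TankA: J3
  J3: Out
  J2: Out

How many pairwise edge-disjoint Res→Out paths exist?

6

Assign every edge capacity 1; by Menger, the answer equals the max flow.
Path Res→Out (+1); total 1.
Path Res→J5→Out (+1); total 2.
Path Res→P1→Out (+1); total 3.
Path Res→P2→Out (+1); total 4.
Path Res→J6→Out (+1); total 5.
Path Res→J3→Out (+1); total 6.
No residual Res→Out path; max flow = 6.
Certifying cut of size 6: {J3→Out, Res→J5, Res→J6, Res→Out, Res→P1, Res→P2}.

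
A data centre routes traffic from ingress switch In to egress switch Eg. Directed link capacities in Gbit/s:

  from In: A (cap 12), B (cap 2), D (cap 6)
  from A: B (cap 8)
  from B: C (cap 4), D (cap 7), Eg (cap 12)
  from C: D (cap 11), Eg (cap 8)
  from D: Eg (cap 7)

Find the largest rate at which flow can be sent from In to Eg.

16

Augment In→B→Eg: bottleneck 2, flow now 2.
Augment In→D→Eg: bottleneck 6, flow now 8.
Augment In→A→B→Eg: bottleneck 8, flow now 16.
No augmenting path remains; maximum flow = 16.
In the residual graph, reachable from In: {In, A}.
Min-cut edges: In→B (2), In→D (6), A→B (8); capacity 2 + 6 + 8 = 16.
This cut is saturated, so no flow can exceed 16.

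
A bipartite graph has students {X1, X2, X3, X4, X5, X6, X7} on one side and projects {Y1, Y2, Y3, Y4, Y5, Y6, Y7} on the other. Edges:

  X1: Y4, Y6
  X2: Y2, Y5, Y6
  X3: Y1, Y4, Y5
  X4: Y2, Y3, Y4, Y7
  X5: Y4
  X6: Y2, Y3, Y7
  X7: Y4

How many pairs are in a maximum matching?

6

Unit-capacity flow: source→left, listed edges, right→sink; max matching = max flow.
Augmenting path X1→Y4 (+1); matched 1.
Augmenting path X2→Y2 (+1); matched 2.
Augmenting path X3→Y1 (+1); matched 3.
Augmenting path X4→Y3 (+1); matched 4.
Augmenting path X6→Y7 (+1); matched 5.
Augmenting path X5→Y4→X1→Y6 (+1); matched 6.
No augmenting path remains; maximum matching = 6.
König certificate: {X1, X2, X3, X4, X6, Y4} is a vertex cover of size 6 (every listed pair touches it), so no matching can be larger.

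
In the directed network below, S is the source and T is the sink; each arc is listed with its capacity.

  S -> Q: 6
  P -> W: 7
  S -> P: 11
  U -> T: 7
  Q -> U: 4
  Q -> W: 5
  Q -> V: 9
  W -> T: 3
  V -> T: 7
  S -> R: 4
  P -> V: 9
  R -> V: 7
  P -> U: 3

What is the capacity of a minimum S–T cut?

17

Augment S→P→U→T: bottleneck 3, flow now 3.
Augment S→P→V→T: bottleneck 7, flow now 10.
Augment S→P→W→T: bottleneck 1, flow now 11.
Augment S→Q→U→T: bottleneck 4, flow now 15.
Augment S→Q→W→T: bottleneck 2, flow now 17.
No augmenting path remains; maximum flow = 17.
By max-flow min-cut, the minimum cut capacity equals the max flow.
In the residual graph, reachable from S: {S, P, Q, R, V, W}.
Min-cut edges: P→U (3), Q→U (4), V→T (7), W→T (3); capacity 3 + 4 + 7 + 3 = 17.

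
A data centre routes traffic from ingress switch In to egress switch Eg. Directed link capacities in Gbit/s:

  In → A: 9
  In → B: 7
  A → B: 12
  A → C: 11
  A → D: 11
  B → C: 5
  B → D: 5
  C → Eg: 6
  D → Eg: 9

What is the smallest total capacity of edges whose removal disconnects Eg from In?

Augment In→A→C→Eg: bottleneck 6, flow now 6.
Augment In→A→D→Eg: bottleneck 3, flow now 9.
Augment In→B→D→Eg: bottleneck 5, flow now 14.
Augment In→B→C→A→D→Eg: bottleneck 1, flow now 15. (uses reverse residual edge)
No augmenting path remains; maximum flow = 15.
By max-flow min-cut, the minimum cut capacity equals the max flow.
In the residual graph, reachable from In: {In, A, B, C, D}.
Min-cut edges: C→Eg (6), D→Eg (9); capacity 6 + 9 = 15.

15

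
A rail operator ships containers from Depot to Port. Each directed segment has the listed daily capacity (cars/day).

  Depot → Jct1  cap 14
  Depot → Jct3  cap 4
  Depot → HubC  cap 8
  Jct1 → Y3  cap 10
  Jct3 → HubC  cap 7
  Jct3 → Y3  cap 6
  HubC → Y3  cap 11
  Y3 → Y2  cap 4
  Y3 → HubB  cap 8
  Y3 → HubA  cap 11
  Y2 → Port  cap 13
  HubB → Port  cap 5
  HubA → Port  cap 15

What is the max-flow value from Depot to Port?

Augment Depot→Jct1→Y3→Y2→Port: bottleneck 4, flow now 4.
Augment Depot→Jct1→Y3→HubB→Port: bottleneck 5, flow now 9.
Augment Depot→Jct1→Y3→HubA→Port: bottleneck 1, flow now 10.
Augment Depot→Jct3→Y3→HubA→Port: bottleneck 4, flow now 14.
Augment Depot→HubC→Y3→HubA→Port: bottleneck 6, flow now 20.
No augmenting path remains; maximum flow = 20.
In the residual graph, reachable from Depot: {Depot, Jct1, Jct3, HubC, Y3, HubB}.
Min-cut edges: Y3→Y2 (4), Y3→HubA (11), HubB→Port (5); capacity 4 + 11 + 5 = 20.
This cut is saturated, so no flow can exceed 20.

20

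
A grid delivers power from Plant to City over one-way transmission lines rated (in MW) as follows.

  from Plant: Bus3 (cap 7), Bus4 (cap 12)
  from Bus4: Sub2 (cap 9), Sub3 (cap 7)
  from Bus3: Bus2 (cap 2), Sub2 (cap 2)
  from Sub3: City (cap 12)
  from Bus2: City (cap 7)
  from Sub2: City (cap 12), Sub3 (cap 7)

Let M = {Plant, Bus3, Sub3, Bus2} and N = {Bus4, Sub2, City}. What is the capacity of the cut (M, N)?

Edges leaving {Plant, Bus3, Sub3, Bus2}: Plant→Bus4 (12), Bus3→Sub2 (2), Sub3→City (12), Bus2→City (7).
Cut capacity = 12 + 2 + 12 + 7 = 33.

33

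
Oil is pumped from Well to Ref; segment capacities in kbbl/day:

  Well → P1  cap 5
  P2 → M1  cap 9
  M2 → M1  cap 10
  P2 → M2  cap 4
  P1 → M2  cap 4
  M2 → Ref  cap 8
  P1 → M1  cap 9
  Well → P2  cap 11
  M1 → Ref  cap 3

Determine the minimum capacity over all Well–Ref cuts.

11

Augment Well→P1→M1→Ref: bottleneck 3, flow now 3.
Augment Well→P1→M2→Ref: bottleneck 2, flow now 5.
Augment Well→P2→M2→Ref: bottleneck 4, flow now 9.
Augment Well→P2→M1→P1→M2→Ref: bottleneck 2, flow now 11. (uses reverse residual edge)
No augmenting path remains; maximum flow = 11.
By max-flow min-cut, the minimum cut capacity equals the max flow.
In the residual graph, reachable from Well: {Well, P1, P2, M1}.
Min-cut edges: P1→M2 (4), P2→M2 (4), M1→Ref (3); capacity 4 + 4 + 3 = 11.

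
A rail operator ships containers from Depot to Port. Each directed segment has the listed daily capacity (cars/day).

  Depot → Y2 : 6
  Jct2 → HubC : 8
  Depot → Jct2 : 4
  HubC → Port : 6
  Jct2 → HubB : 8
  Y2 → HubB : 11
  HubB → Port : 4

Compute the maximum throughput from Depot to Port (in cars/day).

Augment Depot→Jct2→HubB→Port: bottleneck 4, flow now 4.
Augment Depot→Y2→HubB→Jct2→HubC→Port: bottleneck 4, flow now 8. (uses reverse residual edge)
No augmenting path remains; maximum flow = 8.
In the residual graph, reachable from Depot: {Depot, Y2, HubB}.
Min-cut edges: Depot→Jct2 (4), HubB→Port (4); capacity 4 + 4 = 8.
This cut is saturated, so no flow can exceed 8.

8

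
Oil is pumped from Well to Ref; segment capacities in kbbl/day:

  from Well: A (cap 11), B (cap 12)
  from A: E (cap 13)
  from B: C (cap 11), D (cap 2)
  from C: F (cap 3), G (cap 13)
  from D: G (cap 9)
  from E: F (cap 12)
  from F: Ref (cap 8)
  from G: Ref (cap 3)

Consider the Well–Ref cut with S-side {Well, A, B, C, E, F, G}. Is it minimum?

No — its capacity is 13, but the minimum cut has capacity 11.

Given cut capacity: 2 + 8 + 3 = 13.
Augment Well→A→E→F→Ref: bottleneck 8, flow now 8.
Augment Well→B→C→G→Ref: bottleneck 3, flow now 11.
No augmenting path remains; maximum flow = 11.
In the residual graph, reachable from Well: {Well, A, B, C, D, E, F, G}.
Min-cut edges: F→Ref (8), G→Ref (3); capacity 8 + 3 = 11.
Cut capacity 13 exceeds the max flow 11, so it is not minimum.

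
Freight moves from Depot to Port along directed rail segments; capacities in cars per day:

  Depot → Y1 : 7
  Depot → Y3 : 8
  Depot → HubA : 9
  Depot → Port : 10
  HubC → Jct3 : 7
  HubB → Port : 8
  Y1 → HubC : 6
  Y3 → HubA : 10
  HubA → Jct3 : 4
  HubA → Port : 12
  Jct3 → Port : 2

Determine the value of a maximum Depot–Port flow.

24

Augment Depot→Port: bottleneck 10, flow now 10.
Augment Depot→HubA→Port: bottleneck 9, flow now 19.
Augment Depot→Y3→HubA→Port: bottleneck 3, flow now 22.
Augment Depot→Y1→HubC→Jct3→Port: bottleneck 2, flow now 24.
No augmenting path remains; maximum flow = 24.
In the residual graph, reachable from Depot: {Depot, HubC, Y1, Y3, HubA, Jct3}.
Min-cut edges: Depot→Port (10), HubA→Port (12), Jct3→Port (2); capacity 10 + 12 + 2 = 24.
This cut is saturated, so no flow can exceed 24.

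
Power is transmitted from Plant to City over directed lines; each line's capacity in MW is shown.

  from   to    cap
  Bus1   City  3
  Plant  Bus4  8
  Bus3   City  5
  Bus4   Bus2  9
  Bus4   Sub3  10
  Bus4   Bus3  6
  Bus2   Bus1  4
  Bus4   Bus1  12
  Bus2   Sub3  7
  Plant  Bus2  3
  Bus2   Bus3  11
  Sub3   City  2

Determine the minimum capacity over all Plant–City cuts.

10

Augment Plant→Bus4→Sub3→City: bottleneck 2, flow now 2.
Augment Plant→Bus4→Bus1→City: bottleneck 3, flow now 5.
Augment Plant→Bus4→Bus3→City: bottleneck 3, flow now 8.
Augment Plant→Bus2→Bus3→City: bottleneck 2, flow now 10.
No augmenting path remains; maximum flow = 10.
By max-flow min-cut, the minimum cut capacity equals the max flow.
In the residual graph, reachable from Plant: {Plant, Bus4, Bus2, Sub3, Bus1, Bus3}.
Min-cut edges: Sub3→City (2), Bus1→City (3), Bus3→City (5); capacity 2 + 3 + 5 = 10.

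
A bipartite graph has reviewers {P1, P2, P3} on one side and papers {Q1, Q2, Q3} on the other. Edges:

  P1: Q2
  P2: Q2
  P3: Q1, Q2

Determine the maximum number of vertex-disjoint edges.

2

Unit-capacity flow: source→left, listed edges, right→sink; max matching = max flow.
Augmenting path P1→Q2 (+1); matched 1.
Augmenting path P3→Q1 (+1); matched 2.
No augmenting path remains; maximum matching = 2.
König certificate: {P3, Q2} is a vertex cover of size 2 (every listed pair touches it), so no matching can be larger.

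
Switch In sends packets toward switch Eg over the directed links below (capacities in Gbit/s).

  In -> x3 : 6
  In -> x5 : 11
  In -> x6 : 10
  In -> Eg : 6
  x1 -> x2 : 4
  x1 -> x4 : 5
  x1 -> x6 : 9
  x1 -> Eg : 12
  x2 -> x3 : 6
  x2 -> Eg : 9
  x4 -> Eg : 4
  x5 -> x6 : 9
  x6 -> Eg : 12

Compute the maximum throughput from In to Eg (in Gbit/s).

18

Augment In→Eg: bottleneck 6, flow now 6.
Augment In→x6→Eg: bottleneck 10, flow now 16.
Augment In→x5→x6→Eg: bottleneck 2, flow now 18.
No augmenting path remains; maximum flow = 18.
In the residual graph, reachable from In: {In, x3, x5, x6}.
Min-cut edges: In→Eg (6), x6→Eg (12); capacity 6 + 12 = 18.
This cut is saturated, so no flow can exceed 18.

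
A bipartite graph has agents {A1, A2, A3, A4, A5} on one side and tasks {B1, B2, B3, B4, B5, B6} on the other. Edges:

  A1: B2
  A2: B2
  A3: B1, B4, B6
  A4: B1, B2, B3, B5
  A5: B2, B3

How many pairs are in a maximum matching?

Unit-capacity flow: source→left, listed edges, right→sink; max matching = max flow.
Augmenting path A1→B2 (+1); matched 1.
Augmenting path A3→B1 (+1); matched 2.
Augmenting path A4→B3 (+1); matched 3.
Augmenting path A5→B3→A4→B5 (+1); matched 4.
No augmenting path remains; maximum matching = 4.
König certificate: {A3, A4, A5, B2} is a vertex cover of size 4 (every listed pair touches it), so no matching can be larger.

4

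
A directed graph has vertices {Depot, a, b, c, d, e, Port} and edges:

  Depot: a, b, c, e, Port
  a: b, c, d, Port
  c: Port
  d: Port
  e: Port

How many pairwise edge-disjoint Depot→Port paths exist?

Assign every edge capacity 1; by Menger, the answer equals the max flow.
Path Depot→Port (+1); total 1.
Path Depot→a→Port (+1); total 2.
Path Depot→c→Port (+1); total 3.
Path Depot→e→Port (+1); total 4.
No residual Depot→Port path; max flow = 4.
Certifying cut of size 4: {Depot→Port, Depot→a, Depot→c, Depot→e}.

4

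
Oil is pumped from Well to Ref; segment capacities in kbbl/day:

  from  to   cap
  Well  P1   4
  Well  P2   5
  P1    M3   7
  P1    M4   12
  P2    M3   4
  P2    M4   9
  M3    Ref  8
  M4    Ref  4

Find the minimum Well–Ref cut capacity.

9

Augment Well→P1→M3→Ref: bottleneck 4, flow now 4.
Augment Well→P2→M3→Ref: bottleneck 4, flow now 8.
Augment Well→P2→M4→Ref: bottleneck 1, flow now 9.
No augmenting path remains; maximum flow = 9.
By max-flow min-cut, the minimum cut capacity equals the max flow.
In the residual graph, reachable from Well: {Well}.
Min-cut edges: Well→P1 (4), Well→P2 (5); capacity 4 + 5 = 9.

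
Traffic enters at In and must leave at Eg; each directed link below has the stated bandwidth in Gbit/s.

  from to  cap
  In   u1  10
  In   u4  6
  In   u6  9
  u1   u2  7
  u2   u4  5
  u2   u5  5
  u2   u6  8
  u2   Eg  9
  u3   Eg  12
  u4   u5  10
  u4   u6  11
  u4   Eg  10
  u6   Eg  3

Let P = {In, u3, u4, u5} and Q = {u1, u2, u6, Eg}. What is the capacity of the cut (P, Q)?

52

Edges leaving {In, u3, u4, u5}: In→u1 (10), In→u6 (9), u3→Eg (12), u4→u6 (11), u4→Eg (10).
Cut capacity = 10 + 9 + 12 + 11 + 10 = 52.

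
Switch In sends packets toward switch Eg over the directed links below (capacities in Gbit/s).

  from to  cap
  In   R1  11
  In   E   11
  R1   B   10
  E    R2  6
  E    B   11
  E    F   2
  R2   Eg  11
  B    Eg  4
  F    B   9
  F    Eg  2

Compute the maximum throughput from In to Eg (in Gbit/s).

12

Augment In→R1→B→Eg: bottleneck 4, flow now 4.
Augment In→E→R2→Eg: bottleneck 6, flow now 10.
Augment In→E→F→Eg: bottleneck 2, flow now 12.
No augmenting path remains; maximum flow = 12.
In the residual graph, reachable from In: {In, R1, E, B}.
Min-cut edges: E→R2 (6), E→F (2), B→Eg (4); capacity 6 + 2 + 4 = 12.
This cut is saturated, so no flow can exceed 12.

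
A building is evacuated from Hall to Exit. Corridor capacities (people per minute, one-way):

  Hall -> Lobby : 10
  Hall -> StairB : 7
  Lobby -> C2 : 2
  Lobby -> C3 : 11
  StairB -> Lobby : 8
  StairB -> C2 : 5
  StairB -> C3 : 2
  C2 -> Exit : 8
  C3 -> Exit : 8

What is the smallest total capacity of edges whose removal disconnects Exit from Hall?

15

Augment Hall→Lobby→C2→Exit: bottleneck 2, flow now 2.
Augment Hall→Lobby→C3→Exit: bottleneck 8, flow now 10.
Augment Hall→StairB→C2→Exit: bottleneck 5, flow now 15.
No augmenting path remains; maximum flow = 15.
By max-flow min-cut, the minimum cut capacity equals the max flow.
In the residual graph, reachable from Hall: {Hall, Lobby, StairB, C3}.
Min-cut edges: Lobby→C2 (2), StairB→C2 (5), C3→Exit (8); capacity 2 + 5 + 8 = 15.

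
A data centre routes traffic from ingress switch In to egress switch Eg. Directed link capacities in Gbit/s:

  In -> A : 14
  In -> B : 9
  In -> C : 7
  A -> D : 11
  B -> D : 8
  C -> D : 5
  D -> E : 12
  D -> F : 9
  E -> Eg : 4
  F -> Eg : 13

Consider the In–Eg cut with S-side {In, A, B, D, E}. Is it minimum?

Given cut capacity: 7 + 9 + 4 = 20.
Augment In→A→D→E→Eg: bottleneck 4, flow now 4.
Augment In→A→D→F→Eg: bottleneck 7, flow now 11.
Augment In→B→D→F→Eg: bottleneck 2, flow now 13.
No augmenting path remains; maximum flow = 13.
In the residual graph, reachable from In: {In, A, B, C, D, E}.
Min-cut edges: D→F (9), E→Eg (4); capacity 9 + 4 = 13.
Cut capacity 20 exceeds the max flow 13, so it is not minimum.

No — its capacity is 20, but the minimum cut has capacity 13.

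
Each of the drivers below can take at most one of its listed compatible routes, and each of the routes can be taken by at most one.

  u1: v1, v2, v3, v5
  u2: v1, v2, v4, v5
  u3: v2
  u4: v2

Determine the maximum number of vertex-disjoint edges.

Unit-capacity flow: source→left, listed edges, right→sink; max matching = max flow.
Augmenting path u1→v1 (+1); matched 1.
Augmenting path u2→v2 (+1); matched 2.
Augmenting path u3→v2→u2→v4 (+1); matched 3.
No augmenting path remains; maximum matching = 3.
König certificate: {u1, u2, v2} is a vertex cover of size 3 (every listed pair touches it), so no matching can be larger.

3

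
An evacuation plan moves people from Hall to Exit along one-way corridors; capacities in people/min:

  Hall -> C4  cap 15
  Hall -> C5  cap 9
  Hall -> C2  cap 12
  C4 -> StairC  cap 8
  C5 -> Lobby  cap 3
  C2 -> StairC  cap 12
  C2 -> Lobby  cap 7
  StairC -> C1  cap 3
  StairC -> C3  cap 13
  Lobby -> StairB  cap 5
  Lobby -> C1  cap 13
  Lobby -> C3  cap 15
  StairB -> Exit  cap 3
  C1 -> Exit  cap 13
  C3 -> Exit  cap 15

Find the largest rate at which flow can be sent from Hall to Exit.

23

Augment Hall→C4→StairC→C1→Exit: bottleneck 3, flow now 3.
Augment Hall→C4→StairC→C3→Exit: bottleneck 5, flow now 8.
Augment Hall→C5→Lobby→StairB→Exit: bottleneck 3, flow now 11.
Augment Hall→C2→StairC→C3→Exit: bottleneck 8, flow now 19.
Augment Hall→C2→Lobby→C1→Exit: bottleneck 4, flow now 23.
No augmenting path remains; maximum flow = 23.
In the residual graph, reachable from Hall: {Hall, C4, C5}.
Min-cut edges: Hall→C2 (12), C4→StairC (8), C5→Lobby (3); capacity 12 + 8 + 3 = 23.
This cut is saturated, so no flow can exceed 23.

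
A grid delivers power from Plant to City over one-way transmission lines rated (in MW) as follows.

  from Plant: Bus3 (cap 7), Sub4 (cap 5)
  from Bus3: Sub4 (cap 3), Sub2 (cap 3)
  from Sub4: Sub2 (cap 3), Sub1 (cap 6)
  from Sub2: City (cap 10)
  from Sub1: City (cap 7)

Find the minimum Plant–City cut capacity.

Augment Plant→Bus3→Sub2→City: bottleneck 3, flow now 3.
Augment Plant→Sub4→Sub2→City: bottleneck 3, flow now 6.
Augment Plant→Sub4→Sub1→City: bottleneck 2, flow now 8.
Augment Plant→Bus3→Sub4→Sub1→City: bottleneck 3, flow now 11.
No augmenting path remains; maximum flow = 11.
By max-flow min-cut, the minimum cut capacity equals the max flow.
In the residual graph, reachable from Plant: {Plant, Bus3}.
Min-cut edges: Plant→Sub4 (5), Bus3→Sub4 (3), Bus3→Sub2 (3); capacity 5 + 3 + 3 = 11.

11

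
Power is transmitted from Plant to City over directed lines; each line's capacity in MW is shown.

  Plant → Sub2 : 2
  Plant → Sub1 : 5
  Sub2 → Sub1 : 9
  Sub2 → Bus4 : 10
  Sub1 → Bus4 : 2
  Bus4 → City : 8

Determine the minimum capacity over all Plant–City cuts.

4

Augment Plant→Sub2→Bus4→City: bottleneck 2, flow now 2.
Augment Plant→Sub1→Bus4→City: bottleneck 2, flow now 4.
No augmenting path remains; maximum flow = 4.
By max-flow min-cut, the minimum cut capacity equals the max flow.
In the residual graph, reachable from Plant: {Plant, Sub1}.
Min-cut edges: Plant→Sub2 (2), Sub1→Bus4 (2); capacity 2 + 2 = 4.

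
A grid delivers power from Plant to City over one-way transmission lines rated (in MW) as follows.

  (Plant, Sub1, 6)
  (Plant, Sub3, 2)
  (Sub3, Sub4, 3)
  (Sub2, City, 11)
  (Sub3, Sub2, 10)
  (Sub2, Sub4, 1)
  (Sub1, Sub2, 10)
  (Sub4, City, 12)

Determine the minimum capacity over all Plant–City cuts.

8

Augment Plant→Sub1→Sub2→City: bottleneck 6, flow now 6.
Augment Plant→Sub3→Sub2→City: bottleneck 2, flow now 8.
No augmenting path remains; maximum flow = 8.
By max-flow min-cut, the minimum cut capacity equals the max flow.
In the residual graph, reachable from Plant: {Plant}.
Min-cut edges: Plant→Sub1 (6), Plant→Sub3 (2); capacity 6 + 2 = 8.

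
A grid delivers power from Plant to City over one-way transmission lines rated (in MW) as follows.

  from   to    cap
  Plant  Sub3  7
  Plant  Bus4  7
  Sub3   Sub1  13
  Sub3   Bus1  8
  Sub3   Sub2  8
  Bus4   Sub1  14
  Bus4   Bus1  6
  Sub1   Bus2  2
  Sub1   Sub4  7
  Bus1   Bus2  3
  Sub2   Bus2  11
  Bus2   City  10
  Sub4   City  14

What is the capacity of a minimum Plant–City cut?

Augment Plant→Sub3→Sub1→Bus2→City: bottleneck 2, flow now 2.
Augment Plant→Sub3→Sub1→Sub4→City: bottleneck 5, flow now 7.
Augment Plant→Bus4→Sub1→Sub4→City: bottleneck 2, flow now 9.
Augment Plant→Bus4→Bus1→Bus2→City: bottleneck 3, flow now 12.
Augment Plant→Bus4→Sub1→Sub3→Sub2→Bus2→City: bottleneck 2, flow now 14. (uses reverse residual edge)
No augmenting path remains; maximum flow = 14.
By max-flow min-cut, the minimum cut capacity equals the max flow.
In the residual graph, reachable from Plant: {Plant}.
Min-cut edges: Plant→Sub3 (7), Plant→Bus4 (7); capacity 7 + 7 = 14.

14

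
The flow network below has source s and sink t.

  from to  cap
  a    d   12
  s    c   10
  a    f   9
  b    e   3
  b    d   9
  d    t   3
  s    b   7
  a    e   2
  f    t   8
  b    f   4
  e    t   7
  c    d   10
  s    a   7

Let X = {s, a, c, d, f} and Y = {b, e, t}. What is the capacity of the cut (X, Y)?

20

Edges leaving {s, a, c, d, f}: s→b (7), a→e (2), d→t (3), f→t (8).
Cut capacity = 7 + 2 + 3 + 8 = 20.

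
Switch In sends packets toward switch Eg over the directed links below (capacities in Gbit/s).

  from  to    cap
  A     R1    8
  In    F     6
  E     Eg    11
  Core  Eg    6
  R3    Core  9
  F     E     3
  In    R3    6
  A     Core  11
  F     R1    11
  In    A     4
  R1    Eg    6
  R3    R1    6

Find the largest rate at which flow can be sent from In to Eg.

15

Augment In→F→R1→Eg: bottleneck 6, flow now 6.
Augment In→R3→Core→Eg: bottleneck 6, flow now 12.
Augment In→A→R1→F→E→Eg: bottleneck 3, flow now 15. (uses reverse residual edge)
No augmenting path remains; maximum flow = 15.
In the residual graph, reachable from In: {In, F, R3, A, R1, Core}.
Min-cut edges: F→E (3), R1→Eg (6), Core→Eg (6); capacity 3 + 6 + 6 = 15.
This cut is saturated, so no flow can exceed 15.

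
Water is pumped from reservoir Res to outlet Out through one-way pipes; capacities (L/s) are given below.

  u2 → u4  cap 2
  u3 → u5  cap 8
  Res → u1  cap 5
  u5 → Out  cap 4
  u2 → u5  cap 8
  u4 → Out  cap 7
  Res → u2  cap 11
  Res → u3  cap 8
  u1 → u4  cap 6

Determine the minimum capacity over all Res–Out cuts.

11

Augment Res→u1→u4→Out: bottleneck 5, flow now 5.
Augment Res→u2→u4→Out: bottleneck 2, flow now 7.
Augment Res→u2→u5→Out: bottleneck 4, flow now 11.
No augmenting path remains; maximum flow = 11.
By max-flow min-cut, the minimum cut capacity equals the max flow.
In the residual graph, reachable from Res: {Res, u2, u3, u5}.
Min-cut edges: Res→u1 (5), u2→u4 (2), u5→Out (4); capacity 5 + 2 + 4 = 11.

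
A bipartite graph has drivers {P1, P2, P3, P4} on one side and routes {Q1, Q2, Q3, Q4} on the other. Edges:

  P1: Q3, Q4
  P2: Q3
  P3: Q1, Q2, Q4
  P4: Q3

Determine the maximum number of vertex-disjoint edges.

3

Unit-capacity flow: source→left, listed edges, right→sink; max matching = max flow.
Augmenting path P1→Q3 (+1); matched 1.
Augmenting path P3→Q1 (+1); matched 2.
Augmenting path P2→Q3→P1→Q4 (+1); matched 3.
No augmenting path remains; maximum matching = 3.
König certificate: {P1, P3, Q3} is a vertex cover of size 3 (every listed pair touches it), so no matching can be larger.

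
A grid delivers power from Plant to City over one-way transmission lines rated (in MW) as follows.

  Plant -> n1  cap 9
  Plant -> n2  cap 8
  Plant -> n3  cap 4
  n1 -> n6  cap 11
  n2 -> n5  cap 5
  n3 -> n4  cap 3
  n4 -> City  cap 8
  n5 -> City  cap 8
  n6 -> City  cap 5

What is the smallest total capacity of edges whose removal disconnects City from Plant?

13

Augment Plant→n1→n6→City: bottleneck 5, flow now 5.
Augment Plant→n2→n5→City: bottleneck 5, flow now 10.
Augment Plant→n3→n4→City: bottleneck 3, flow now 13.
No augmenting path remains; maximum flow = 13.
By max-flow min-cut, the minimum cut capacity equals the max flow.
In the residual graph, reachable from Plant: {Plant, n1, n2, n3, n6}.
Min-cut edges: n2→n5 (5), n3→n4 (3), n6→City (5); capacity 5 + 3 + 5 = 13.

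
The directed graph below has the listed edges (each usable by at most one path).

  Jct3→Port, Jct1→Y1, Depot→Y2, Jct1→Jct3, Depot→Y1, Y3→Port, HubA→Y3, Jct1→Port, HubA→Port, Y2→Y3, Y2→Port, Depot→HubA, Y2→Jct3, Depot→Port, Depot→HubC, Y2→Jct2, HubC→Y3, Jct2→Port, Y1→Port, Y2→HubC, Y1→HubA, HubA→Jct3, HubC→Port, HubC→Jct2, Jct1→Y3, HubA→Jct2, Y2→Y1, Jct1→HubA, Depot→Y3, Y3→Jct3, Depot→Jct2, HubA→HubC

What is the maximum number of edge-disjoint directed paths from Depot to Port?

7

Assign every edge capacity 1; by Menger, the answer equals the max flow.
Path Depot→Port (+1); total 1.
Path Depot→Y2→Port (+1); total 2.
Path Depot→Y1→Port (+1); total 3.
Path Depot→HubA→Port (+1); total 4.
Path Depot→Y3→Port (+1); total 5.
Path Depot→HubC→Port (+1); total 6.
Path Depot→Jct2→Port (+1); total 7.
No residual Depot→Port path; max flow = 7.
Certifying cut of size 7: {Depot→HubA, Depot→HubC, Depot→Jct2, Depot→Port, Depot→Y1, Depot→Y2, Depot→Y3}.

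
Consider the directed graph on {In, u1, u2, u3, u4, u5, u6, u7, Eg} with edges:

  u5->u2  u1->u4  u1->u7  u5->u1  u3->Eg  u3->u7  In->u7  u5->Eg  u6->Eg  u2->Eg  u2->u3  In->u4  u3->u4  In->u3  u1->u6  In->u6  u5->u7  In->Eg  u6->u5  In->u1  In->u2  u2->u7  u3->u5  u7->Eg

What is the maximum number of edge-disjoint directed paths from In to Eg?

6

Assign every edge capacity 1; by Menger, the answer equals the max flow.
Path In→Eg (+1); total 1.
Path In→u2→Eg (+1); total 2.
Path In→u3→Eg (+1); total 3.
Path In→u6→Eg (+1); total 4.
Path In→u7→Eg (+1); total 5.
Path In→u1→u6→u5→Eg (+1); total 6.
No residual In→Eg path; max flow = 6.
Certifying cut of size 6: {In→Eg, In→u1, In→u2, In→u3, In→u6, In→u7}.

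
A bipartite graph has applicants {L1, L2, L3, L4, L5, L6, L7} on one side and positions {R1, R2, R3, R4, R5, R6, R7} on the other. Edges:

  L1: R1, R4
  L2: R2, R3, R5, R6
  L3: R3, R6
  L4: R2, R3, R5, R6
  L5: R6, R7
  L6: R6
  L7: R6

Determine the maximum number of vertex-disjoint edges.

6

Unit-capacity flow: source→left, listed edges, right→sink; max matching = max flow.
Augmenting path L1→R1 (+1); matched 1.
Augmenting path L2→R2 (+1); matched 2.
Augmenting path L3→R3 (+1); matched 3.
Augmenting path L4→R5 (+1); matched 4.
Augmenting path L5→R6 (+1); matched 5.
Augmenting path L6→R6→L5→R7 (+1); matched 6.
No augmenting path remains; maximum matching = 6.
König certificate: {L1, L2, L3, L4, L5, R6} is a vertex cover of size 6 (every listed pair touches it), so no matching can be larger.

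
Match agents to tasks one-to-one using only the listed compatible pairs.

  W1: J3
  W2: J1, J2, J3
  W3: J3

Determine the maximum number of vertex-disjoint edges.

Unit-capacity flow: source→left, listed edges, right→sink; max matching = max flow.
Augmenting path W1→J3 (+1); matched 1.
Augmenting path W2→J1 (+1); matched 2.
No augmenting path remains; maximum matching = 2.
König certificate: {W2, J3} is a vertex cover of size 2 (every listed pair touches it), so no matching can be larger.

2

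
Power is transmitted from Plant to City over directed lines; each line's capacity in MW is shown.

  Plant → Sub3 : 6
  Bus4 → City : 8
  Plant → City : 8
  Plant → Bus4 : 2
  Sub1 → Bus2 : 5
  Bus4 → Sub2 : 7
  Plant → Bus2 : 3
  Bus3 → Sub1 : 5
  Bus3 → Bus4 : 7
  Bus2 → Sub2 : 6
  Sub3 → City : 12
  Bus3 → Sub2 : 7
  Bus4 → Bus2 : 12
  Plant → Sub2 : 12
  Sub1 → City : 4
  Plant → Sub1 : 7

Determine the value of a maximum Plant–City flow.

20

Augment Plant→City: bottleneck 8, flow now 8.
Augment Plant→Bus4→City: bottleneck 2, flow now 10.
Augment Plant→Sub1→City: bottleneck 4, flow now 14.
Augment Plant→Sub3→City: bottleneck 6, flow now 20.
No augmenting path remains; maximum flow = 20.
In the residual graph, reachable from Plant: {Plant, Sub1, Bus2, Sub2}.
Min-cut edges: Plant→Bus4 (2), Plant→Sub3 (6), Plant→City (8), Sub1→City (4); capacity 2 + 6 + 8 + 4 = 20.
This cut is saturated, so no flow can exceed 20.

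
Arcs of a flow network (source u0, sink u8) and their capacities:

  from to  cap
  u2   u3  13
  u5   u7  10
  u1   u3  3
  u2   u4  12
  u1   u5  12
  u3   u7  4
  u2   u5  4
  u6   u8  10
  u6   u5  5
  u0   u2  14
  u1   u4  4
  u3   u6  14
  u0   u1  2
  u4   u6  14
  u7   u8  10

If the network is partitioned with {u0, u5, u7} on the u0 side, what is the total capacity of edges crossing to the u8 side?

26

Edges leaving {u0, u5, u7}: u0→u1 (2), u0→u2 (14), u7→u8 (10).
Cut capacity = 2 + 14 + 10 = 26.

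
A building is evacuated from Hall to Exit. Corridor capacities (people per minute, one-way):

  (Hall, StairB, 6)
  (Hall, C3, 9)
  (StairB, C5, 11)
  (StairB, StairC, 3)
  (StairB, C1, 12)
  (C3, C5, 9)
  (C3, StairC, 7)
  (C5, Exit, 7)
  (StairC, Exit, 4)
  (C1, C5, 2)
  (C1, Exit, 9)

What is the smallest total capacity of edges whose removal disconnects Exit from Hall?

15

Augment Hall→StairB→C5→Exit: bottleneck 6, flow now 6.
Augment Hall→C3→C5→Exit: bottleneck 1, flow now 7.
Augment Hall→C3→StairC→Exit: bottleneck 4, flow now 11.
Augment Hall→C3→C5→StairB→C1→Exit: bottleneck 4, flow now 15. (uses reverse residual edge)
No augmenting path remains; maximum flow = 15.
By max-flow min-cut, the minimum cut capacity equals the max flow.
In the residual graph, reachable from Hall: {Hall}.
Min-cut edges: Hall→StairB (6), Hall→C3 (9); capacity 6 + 9 = 15.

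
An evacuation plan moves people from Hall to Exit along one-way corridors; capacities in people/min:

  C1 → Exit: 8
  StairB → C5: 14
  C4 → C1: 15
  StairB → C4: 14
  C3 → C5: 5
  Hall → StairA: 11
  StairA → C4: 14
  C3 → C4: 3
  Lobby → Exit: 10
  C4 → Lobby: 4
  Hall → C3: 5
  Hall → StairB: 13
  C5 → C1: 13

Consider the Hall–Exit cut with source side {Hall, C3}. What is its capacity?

32

Edges leaving {Hall, C3}: Hall→StairA (11), Hall→StairB (13), C3→C4 (3), C3→C5 (5).
Cut capacity = 11 + 13 + 3 + 5 = 32.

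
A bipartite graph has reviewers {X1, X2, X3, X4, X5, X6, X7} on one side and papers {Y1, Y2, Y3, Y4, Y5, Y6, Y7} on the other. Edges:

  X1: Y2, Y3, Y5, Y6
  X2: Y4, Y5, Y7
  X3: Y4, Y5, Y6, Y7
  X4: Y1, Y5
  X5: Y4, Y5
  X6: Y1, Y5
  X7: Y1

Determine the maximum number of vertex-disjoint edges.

6

Unit-capacity flow: source→left, listed edges, right→sink; max matching = max flow.
Augmenting path X1→Y2 (+1); matched 1.
Augmenting path X2→Y4 (+1); matched 2.
Augmenting path X3→Y5 (+1); matched 3.
Augmenting path X4→Y1 (+1); matched 4.
Augmenting path X5→Y4→X2→Y7 (+1); matched 5.
Augmenting path X6→Y5→X3→Y6 (+1); matched 6.
No augmenting path remains; maximum matching = 6.
König certificate: {X1, X2, X3, X5, Y1, Y5} is a vertex cover of size 6 (every listed pair touches it), so no matching can be larger.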